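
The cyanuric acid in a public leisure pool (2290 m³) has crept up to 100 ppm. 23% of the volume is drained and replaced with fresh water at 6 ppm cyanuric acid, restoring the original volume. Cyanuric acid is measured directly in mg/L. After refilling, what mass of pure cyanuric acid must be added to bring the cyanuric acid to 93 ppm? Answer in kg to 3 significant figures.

33.5 kg

Volume: 2290 m³ = 2,290,000 L.
After draining 23% and refilling: 100 × 0.77 + 6 × 0.23 = 78.38 ppm.
Deficit to target: 93 − 78.38 = 14.62 mg/L.
Mass: 14.62 mg/L × 2,290,000 L = 33,480 g cyanuric acid.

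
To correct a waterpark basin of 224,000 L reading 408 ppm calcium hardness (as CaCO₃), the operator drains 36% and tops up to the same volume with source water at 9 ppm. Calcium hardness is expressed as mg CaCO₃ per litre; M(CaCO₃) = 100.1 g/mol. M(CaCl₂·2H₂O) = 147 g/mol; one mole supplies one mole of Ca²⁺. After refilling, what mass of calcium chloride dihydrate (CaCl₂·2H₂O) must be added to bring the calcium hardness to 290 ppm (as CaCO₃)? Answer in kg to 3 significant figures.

After draining 36% and refilling: 408 × 0.64 + 9 × 0.36 = 264.36 ppm.
Deficit to target: 290 − 264.36 = 25.64 mg/L.
As CaCO₃: 25.64 mg/L × 224,000 L = 5743 g; ÷ 100.1 = 57.38 mol Ca²⁺.
Mass: 57.38 × 147 = 8434 g.

8.43 kg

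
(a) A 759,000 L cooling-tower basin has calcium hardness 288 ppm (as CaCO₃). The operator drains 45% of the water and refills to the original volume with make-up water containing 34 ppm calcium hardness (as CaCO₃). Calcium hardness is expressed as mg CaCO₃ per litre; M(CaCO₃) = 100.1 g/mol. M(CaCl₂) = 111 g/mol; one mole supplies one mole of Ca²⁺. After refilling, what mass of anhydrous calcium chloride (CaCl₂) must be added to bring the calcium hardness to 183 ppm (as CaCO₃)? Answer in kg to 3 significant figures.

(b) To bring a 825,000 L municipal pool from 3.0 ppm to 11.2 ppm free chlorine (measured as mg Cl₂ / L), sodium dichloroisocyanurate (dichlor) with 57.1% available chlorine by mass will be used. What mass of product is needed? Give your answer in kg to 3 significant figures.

(a) After draining 45% and refilling: 288 × 0.55 + 34 × 0.45 = 173.7 ppm.
(a) Deficit to target: 183 − 173.7 = 9.3 mg/L.
(a) As CaCO₃: 9.3 mg/L × 759,000 L = 7059 g; ÷ 100.1 = 70.52 mol Ca²⁺.
(a) Mass: 70.52 × 111 = 7827 g.

(b) Chlorine deficit: 11.2 − 3.0 = 8.2 ppm = 8.2 mg/L as Cl₂.
(b) Cl₂ equivalent needed: 8.2 mg/L × 825,000 L = 6,765,000 mg = 6765 g.
(b) Product at 57.1% available chlorine: 6765 / 0.571 = 11,850 g.

(a) 7.83 kg; (b) 11.8 kg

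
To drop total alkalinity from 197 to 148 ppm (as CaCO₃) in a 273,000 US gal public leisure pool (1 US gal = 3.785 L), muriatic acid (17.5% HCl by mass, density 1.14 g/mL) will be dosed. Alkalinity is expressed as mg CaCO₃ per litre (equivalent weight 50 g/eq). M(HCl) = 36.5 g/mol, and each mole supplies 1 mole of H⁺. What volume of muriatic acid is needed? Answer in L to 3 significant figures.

185 L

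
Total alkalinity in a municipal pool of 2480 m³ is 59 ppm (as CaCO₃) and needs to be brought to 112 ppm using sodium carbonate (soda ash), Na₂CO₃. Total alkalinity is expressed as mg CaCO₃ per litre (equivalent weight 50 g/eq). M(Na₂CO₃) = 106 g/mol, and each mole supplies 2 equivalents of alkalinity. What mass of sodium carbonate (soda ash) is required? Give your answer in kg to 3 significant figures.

139 kg

Volume: 2480 m³ = 2,480,000 L.
Alkalinity to add: (112 − 59) = 53 mg/L as CaCO₃ × 2,480,000 L = 131,400 g as CaCO₃.
Equivalents: 131,400 g ÷ 50 g/eq = 2629 eq.
Each mole of Na₂CO₃ supplies 2 eq, so 2629 / 2 = 1314 mol.
Mass: 1314 mol × 106 g/mol = 139,300 g.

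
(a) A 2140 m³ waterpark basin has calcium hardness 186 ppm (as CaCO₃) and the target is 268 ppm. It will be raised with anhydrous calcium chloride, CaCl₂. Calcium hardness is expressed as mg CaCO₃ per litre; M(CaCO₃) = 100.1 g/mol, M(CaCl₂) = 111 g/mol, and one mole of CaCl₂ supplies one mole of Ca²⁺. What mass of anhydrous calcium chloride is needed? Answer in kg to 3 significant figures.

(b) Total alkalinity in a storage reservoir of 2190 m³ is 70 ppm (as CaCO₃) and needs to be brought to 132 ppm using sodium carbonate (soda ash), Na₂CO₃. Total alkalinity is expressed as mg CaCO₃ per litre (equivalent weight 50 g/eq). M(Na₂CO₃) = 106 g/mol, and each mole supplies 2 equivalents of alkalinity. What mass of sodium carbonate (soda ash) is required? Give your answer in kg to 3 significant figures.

(a) Volume: 2140 m³ = 2,140,000 L.
(a) Hardness to add: (268 − 186) = 82 mg/L as CaCO₃ × 2,140,000 L = 175,500 g as CaCO₃.
(a) Moles of Ca²⁺ (1 mol Ca²⁺ ≡ 1 mol CaCO₃): 175,500 / 100.1 g/mol = 1753 mol.
(a) Mass of CaCl₂: 1753 × 111 = 194,600 g.

(b) Volume: 2190 m³ = 2,190,000 L.
(b) Alkalinity to add: (132 − 70) = 62 mg/L as CaCO₃ × 2,190,000 L = 135,800 g as CaCO₃.
(b) Equivalents: 135,800 g ÷ 50 g/eq = 2716 eq.
(b) Each mole of Na₂CO₃ supplies 2 eq, so 2716 / 2 = 1358 mol.
(b) Mass: 1358 mol × 106 g/mol = 143,900 g.

(a) 195 kg; (b) 144 kg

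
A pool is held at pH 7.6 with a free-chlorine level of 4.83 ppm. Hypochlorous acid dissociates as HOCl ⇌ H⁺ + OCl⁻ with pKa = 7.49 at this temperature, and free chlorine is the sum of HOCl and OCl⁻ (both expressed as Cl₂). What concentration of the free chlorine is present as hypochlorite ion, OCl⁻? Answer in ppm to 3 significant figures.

2.72 ppm

[OCl⁻]/[HOCl] = 10^(pH − pKa) = 10^(7.6 − 7.49) = 10^0.11 = 1.288.
Fraction as HOCl = 1 / (1 + 1.288) = 0.437.
OCl⁻ = (1 − 0.437) × 4.83 ppm = 2.719 ppm.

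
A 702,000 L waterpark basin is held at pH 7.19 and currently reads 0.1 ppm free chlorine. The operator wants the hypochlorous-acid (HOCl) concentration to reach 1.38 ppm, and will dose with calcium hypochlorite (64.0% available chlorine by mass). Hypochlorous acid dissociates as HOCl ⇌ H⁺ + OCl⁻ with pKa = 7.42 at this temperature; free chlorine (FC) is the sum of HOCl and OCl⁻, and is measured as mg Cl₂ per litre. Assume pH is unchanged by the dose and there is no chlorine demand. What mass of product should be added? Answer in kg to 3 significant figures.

[OCl⁻]/[HOCl] = 10^(pH − pKa) = 10^(7.19 − 7.42) = 0.5888; fraction as HOCl = 1/(1 + 0.5888) = 0.6294.
Free chlorine required for 1.38 ppm HOCl: 1.38 / 0.6294 = 2.193 ppm.
FC to add: 2.193 − 0.1 = 2.093 mg/L as Cl₂.
Cl₂ equivalent: 2.093 mg/L × 702,000 L = 1469 g.
Product at 64.0% available Cl: 1469 / 0.64 = 2295 g.

2.30 kg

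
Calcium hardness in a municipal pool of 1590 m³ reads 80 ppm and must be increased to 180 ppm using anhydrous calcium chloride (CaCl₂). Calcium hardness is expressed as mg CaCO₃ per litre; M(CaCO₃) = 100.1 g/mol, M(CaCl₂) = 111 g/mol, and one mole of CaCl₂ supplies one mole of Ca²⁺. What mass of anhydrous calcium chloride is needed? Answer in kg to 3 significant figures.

176 kg

Volume: 1590 m³ = 1,590,000 L.
Hardness to add: (180 − 80) = 100 mg/L as CaCO₃ × 1,590,000 L = 159,000 g as CaCO₃.
Moles of Ca²⁺ (1 mol Ca²⁺ ≡ 1 mol CaCO₃): 159,000 / 100.1 g/mol = 1588 mol.
Mass of CaCl₂: 1588 × 111 = 176,300 g.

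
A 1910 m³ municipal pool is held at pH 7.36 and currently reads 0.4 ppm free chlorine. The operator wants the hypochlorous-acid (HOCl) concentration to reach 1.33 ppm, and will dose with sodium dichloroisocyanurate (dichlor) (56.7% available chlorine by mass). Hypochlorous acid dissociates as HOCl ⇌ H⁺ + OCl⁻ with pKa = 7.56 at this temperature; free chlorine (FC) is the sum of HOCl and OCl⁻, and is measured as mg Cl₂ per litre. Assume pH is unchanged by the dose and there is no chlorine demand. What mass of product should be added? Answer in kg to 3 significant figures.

Volume: 1910 m³ = 1,910,000 L.
[OCl⁻]/[HOCl] = 10^(pH − pKa) = 10^(7.36 − 7.56) = 0.631; fraction as HOCl = 1/(1 + 0.631) = 0.6131.
Free chlorine required for 1.33 ppm HOCl: 1.33 / 0.6131 = 2.169 ppm.
FC to add: 2.169 − 0.4 = 1.769 mg/L as Cl₂.
Cl₂ equivalent: 1.769 mg/L × 1,910,000 L = 3379 g.
Product at 56.7% available Cl: 3379 / 0.567 = 5960 g.

5.96 kg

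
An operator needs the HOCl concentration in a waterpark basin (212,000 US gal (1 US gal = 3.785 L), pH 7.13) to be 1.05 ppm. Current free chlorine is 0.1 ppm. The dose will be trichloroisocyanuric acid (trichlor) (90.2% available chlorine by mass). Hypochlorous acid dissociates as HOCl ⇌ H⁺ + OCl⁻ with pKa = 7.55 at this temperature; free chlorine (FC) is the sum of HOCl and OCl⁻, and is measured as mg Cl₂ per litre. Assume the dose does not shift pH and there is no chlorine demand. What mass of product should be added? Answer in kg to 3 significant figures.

Volume: 212,000 US gal × 3.785 L/gal = 802,420 L.
[OCl⁻]/[HOCl] = 10^(pH − pKa) = 10^(7.13 − 7.55) = 0.3802; fraction as HOCl = 1/(1 + 0.3802) = 0.7245.
Free chlorine required for 1.05 ppm HOCl: 1.05 / 0.7245 = 1.449 ppm.
FC to add: 1.449 − 0.1 = 1.349 mg/L as Cl₂.
Cl₂ equivalent: 1.349 mg/L × 802,420 L = 1083 g.
Product at 90.2% available Cl: 1083 / 0.902 = 1200 g.

1.20 kg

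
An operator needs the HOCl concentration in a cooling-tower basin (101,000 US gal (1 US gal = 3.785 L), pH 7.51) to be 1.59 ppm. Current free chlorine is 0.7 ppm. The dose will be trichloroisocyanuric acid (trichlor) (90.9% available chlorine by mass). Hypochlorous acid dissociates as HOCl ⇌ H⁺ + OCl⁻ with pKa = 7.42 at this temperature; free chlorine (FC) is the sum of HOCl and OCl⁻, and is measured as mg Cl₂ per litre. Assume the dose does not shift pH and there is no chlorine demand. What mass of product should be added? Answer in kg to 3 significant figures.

Volume: 101,000 US gal × 3.785 L/gal = 382,285 L.
[OCl⁻]/[HOCl] = 10^(pH − pKa) = 10^(7.51 − 7.42) = 1.23; fraction as HOCl = 1/(1 + 1.23) = 0.4484.
Free chlorine required for 1.59 ppm HOCl: 1.59 / 0.4484 = 3.546 ppm.
FC to add: 3.546 − 0.7 = 2.846 mg/L as Cl₂.
Cl₂ equivalent: 2.846 mg/L × 382,285 L = 1088 g.
Product at 90.9% available Cl: 1088 / 0.909 = 1197 g.

1.20 kg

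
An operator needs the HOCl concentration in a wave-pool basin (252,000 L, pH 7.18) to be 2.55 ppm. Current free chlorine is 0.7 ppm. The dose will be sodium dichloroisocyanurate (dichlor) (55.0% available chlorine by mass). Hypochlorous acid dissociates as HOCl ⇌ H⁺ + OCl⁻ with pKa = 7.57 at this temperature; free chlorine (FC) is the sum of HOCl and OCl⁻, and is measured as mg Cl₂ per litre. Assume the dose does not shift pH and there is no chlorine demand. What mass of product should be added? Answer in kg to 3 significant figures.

1.32 kg

[OCl⁻]/[HOCl] = 10^(pH − pKa) = 10^(7.18 − 7.57) = 0.4074; fraction as HOCl = 1/(1 + 0.4074) = 0.7105.
Free chlorine required for 2.55 ppm HOCl: 2.55 / 0.7105 = 3.589 ppm.
FC to add: 3.589 − 0.7 = 2.889 mg/L as Cl₂.
Cl₂ equivalent: 2.889 mg/L × 252,000 L = 728 g.
Product at 55.0% available Cl: 728 / 0.55 = 1324 g.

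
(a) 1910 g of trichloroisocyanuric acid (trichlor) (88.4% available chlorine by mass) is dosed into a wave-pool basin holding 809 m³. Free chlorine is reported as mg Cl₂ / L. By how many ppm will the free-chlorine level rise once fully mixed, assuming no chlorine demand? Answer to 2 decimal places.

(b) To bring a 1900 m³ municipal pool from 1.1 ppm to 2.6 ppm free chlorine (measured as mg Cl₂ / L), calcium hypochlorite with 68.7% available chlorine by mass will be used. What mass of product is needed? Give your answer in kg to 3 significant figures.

(a) Volume: 809 m³ = 809,000 L.
(a) Available chlorine delivered: 1910 g × 0.884 = 1688 g as Cl₂.
(a) Concentration rise: 1688 g / 809,000 L = 2.087 mg/L = 2.09 ppm.

(b) Volume: 1900 m³ = 1,900,000 L.
(b) Chlorine deficit: 2.6 − 1.1 = 1.5 ppm = 1.5 mg/L as Cl₂.
(b) Cl₂ equivalent needed: 1.5 mg/L × 1,900,000 L = 2,850,000 mg = 2850 g.
(b) Product at 68.7% available chlorine: 2850 / 0.687 = 4148 g.

(a) 2.09 ppm; (b) 4.15 kg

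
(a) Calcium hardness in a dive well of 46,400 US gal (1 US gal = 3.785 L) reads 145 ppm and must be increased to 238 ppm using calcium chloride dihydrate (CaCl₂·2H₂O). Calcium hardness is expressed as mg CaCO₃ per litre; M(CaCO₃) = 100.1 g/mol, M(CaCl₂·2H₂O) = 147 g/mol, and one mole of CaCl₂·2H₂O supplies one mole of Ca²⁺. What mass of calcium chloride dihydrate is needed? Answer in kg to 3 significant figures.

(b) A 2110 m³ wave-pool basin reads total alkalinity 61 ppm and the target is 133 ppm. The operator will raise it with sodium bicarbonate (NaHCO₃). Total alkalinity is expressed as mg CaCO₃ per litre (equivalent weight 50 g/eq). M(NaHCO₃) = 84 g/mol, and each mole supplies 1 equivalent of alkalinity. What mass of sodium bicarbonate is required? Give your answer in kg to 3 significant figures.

(a) 24.0 kg; (b) 255 kg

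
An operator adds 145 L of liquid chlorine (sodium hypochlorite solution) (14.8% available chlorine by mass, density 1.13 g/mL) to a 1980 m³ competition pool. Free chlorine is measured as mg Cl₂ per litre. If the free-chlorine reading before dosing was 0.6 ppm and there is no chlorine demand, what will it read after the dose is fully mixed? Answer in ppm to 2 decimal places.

Volume: 1980 m³ = 1,980,000 L.
Mass of solution: 145 L × 1000 mL/L × 1.13 g/mL = 163,800 g.
Available chlorine delivered: 163,800 g × 0.148 = 24,250 g as Cl₂.
Concentration rise: 24,250 g / 1,980,000 L = 12.25 mg/L = 12.25 ppm.
Final FC: 0.6 + 12.25 = 12.85 ppm.

12.85 ppm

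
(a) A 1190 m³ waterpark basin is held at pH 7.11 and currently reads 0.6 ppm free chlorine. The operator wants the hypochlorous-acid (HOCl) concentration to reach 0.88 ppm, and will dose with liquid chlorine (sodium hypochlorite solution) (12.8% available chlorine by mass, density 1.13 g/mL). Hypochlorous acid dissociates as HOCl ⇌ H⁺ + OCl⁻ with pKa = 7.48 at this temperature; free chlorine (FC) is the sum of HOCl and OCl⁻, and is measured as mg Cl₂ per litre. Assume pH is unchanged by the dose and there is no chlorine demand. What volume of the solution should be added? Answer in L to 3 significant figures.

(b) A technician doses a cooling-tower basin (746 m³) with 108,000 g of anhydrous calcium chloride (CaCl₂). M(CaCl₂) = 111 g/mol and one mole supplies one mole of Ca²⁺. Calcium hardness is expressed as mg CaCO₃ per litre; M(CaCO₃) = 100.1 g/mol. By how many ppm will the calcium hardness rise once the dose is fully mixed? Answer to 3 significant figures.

(a) Volume: 1190 m³ = 1,190,000 L.
(a) [OCl⁻]/[HOCl] = 10^(pH − pKa) = 10^(7.11 − 7.48) = 0.4266; fraction as HOCl = 1/(1 + 0.4266) = 0.701.
(a) Free chlorine required for 0.88 ppm HOCl: 0.88 / 0.701 = 1.255 ppm.
(a) FC to add: 1.255 − 0.6 = 0.6554 mg/L as Cl₂.
(a) Cl₂ equivalent: 0.6554 mg/L × 1,190,000 L = 779.9 g.
(a) Product at 12.8% available Cl: 779.9 / 0.128 = 6093 g.
(a) Volume: 6093 g ÷ 1.13 g/mL = 5392 mL.

(b) Volume: 746 m³ = 746,000 L.
(b) Moles of Ca²⁺: 108,000 g ÷ 111 g/mol = 973 mol.
(b) As CaCO₃: 973 mol × 100.1 g/mol = 97,390 g.
(b) Rise: 97,390 g / 746,000 L × 1000 = 130.6 mg/L.

(a) 5.39 L; (b) 131 ppm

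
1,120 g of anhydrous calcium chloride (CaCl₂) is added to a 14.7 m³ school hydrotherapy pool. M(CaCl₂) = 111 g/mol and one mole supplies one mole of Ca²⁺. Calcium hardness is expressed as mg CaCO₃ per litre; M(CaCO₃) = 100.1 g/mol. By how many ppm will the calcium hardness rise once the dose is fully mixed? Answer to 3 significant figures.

68.7 ppm

Volume: 14.7 m³ = 14,700 L.
Moles of Ca²⁺: 1,120 g ÷ 111 g/mol = 10.09 mol.
As CaCO₃: 10.09 mol × 100.1 g/mol = 1010 g.
Rise: 1010 g / 14,700 L × 1000 = 68.71 mg/L.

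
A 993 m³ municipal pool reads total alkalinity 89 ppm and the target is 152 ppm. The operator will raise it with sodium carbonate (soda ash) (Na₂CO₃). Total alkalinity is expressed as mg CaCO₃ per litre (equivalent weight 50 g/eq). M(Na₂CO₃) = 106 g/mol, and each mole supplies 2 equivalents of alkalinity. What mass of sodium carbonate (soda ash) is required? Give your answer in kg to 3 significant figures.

66.3 kg

Volume: 993 m³ = 993,000 L.
Alkalinity to add: (152 − 89) = 63 mg/L as CaCO₃ × 993,000 L = 62,560 g as CaCO₃.
Equivalents: 62,560 g ÷ 50 g/eq = 1251 eq.
Each mole of Na₂CO₃ supplies 2 eq, so 1251 / 2 = 625.6 mol.
Mass: 625.6 mol × 106 g/mol = 66,310 g.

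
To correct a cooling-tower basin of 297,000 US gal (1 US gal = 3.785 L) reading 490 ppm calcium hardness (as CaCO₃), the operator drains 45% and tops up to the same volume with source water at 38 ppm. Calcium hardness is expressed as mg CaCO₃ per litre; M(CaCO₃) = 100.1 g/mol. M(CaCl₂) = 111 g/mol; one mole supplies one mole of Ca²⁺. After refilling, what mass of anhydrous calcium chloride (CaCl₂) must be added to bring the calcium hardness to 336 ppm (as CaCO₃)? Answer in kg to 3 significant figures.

Volume: 297,000 US gal × 3.785 L/gal = 1,124,145 L.
After draining 45% and refilling: 490 × 0.55 + 38 × 0.45 = 286.6 ppm.
Deficit to target: 336 − 286.6 = 49.4 mg/L.
As CaCO₃: 49.4 mg/L × 1,124,145 L = 55,530 g; ÷ 100.1 = 554.8 mol Ca²⁺.
Mass: 554.8 × 111 = 61,580 g.

61.6 kg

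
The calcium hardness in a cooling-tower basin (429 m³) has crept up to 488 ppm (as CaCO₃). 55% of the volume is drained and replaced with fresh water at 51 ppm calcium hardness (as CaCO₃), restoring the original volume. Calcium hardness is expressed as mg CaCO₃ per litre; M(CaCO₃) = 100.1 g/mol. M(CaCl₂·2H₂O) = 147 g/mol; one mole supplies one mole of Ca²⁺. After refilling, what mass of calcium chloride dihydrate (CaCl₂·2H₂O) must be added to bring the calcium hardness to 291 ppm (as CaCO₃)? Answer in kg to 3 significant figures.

Volume: 429 m³ = 429,000 L.
After draining 55% and refilling: 488 × 0.45 + 51 × 0.55 = 247.65 ppm.
Deficit to target: 291 − 247.65 = 43.35 mg/L.
As CaCO₃: 43.35 mg/L × 429,000 L = 18,600 g; ÷ 100.1 = 185.8 mol Ca²⁺.
Mass: 185.8 × 147 = 27,310 g.

27.3 kg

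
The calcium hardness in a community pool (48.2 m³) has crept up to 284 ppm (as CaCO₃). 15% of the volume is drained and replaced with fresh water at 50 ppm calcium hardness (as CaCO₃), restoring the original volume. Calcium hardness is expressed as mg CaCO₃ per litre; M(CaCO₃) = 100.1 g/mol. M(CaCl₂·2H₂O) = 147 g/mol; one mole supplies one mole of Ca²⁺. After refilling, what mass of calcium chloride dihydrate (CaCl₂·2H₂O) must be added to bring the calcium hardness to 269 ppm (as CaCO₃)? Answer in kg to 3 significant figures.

1.42 kg

Volume: 48.2 m³ = 48,200 L.
After draining 15% and refilling: 284 × 0.85 + 50 × 0.15 = 248.9 ppm.
Deficit to target: 269 − 248.9 = 20.1 mg/L.
As CaCO₃: 20.1 mg/L × 48,200 L = 968.8 g; ÷ 100.1 = 9.679 mol Ca²⁺.
Mass: 9.679 × 147 = 1423 g.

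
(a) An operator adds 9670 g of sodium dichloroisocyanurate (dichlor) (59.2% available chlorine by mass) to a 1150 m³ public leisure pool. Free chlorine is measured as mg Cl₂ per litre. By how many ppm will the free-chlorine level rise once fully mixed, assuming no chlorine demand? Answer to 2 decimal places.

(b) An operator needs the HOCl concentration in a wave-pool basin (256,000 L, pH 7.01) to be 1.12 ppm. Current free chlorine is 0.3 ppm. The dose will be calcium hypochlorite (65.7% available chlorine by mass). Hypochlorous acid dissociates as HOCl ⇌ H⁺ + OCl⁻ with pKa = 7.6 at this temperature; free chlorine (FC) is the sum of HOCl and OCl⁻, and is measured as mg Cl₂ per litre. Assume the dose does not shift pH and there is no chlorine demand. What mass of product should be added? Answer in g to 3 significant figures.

(a) 4.98 ppm; (b) 432 g

(a) Volume: 1150 m³ = 1,150,000 L.
(a) Available chlorine delivered: 9670 g × 0.592 = 5725 g as Cl₂.
(a) Concentration rise: 5725 g / 1,150,000 L = 4.978 mg/L = 4.98 ppm.

(b) [OCl⁻]/[HOCl] = 10^(pH − pKa) = 10^(7.01 − 7.6) = 0.257; fraction as HOCl = 1/(1 + 0.257) = 0.7955.
(b) Free chlorine required for 1.12 ppm HOCl: 1.12 / 0.7955 = 1.408 ppm.
(b) FC to add: 1.408 − 0.3 = 1.108 mg/L as Cl₂.
(b) Cl₂ equivalent: 1.108 mg/L × 256,000 L = 283.6 g.
(b) Product at 65.7% available Cl: 283.6 / 0.657 = 431.7 g.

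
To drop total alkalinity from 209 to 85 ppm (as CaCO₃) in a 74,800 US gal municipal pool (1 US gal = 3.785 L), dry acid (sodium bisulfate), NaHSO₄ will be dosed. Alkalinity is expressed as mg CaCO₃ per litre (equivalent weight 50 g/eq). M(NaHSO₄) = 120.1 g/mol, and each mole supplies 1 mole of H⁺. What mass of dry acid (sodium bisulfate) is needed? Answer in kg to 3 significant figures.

Volume: 74,800 US gal × 3.785 L/gal = 283,118 L.
Alkalinity to neutralize: (209 − 85) = 124 mg/L as CaCO₃ × 283,118 L = 35,110 g as CaCO₃.
Equivalents of H⁺ required: 35,110 ÷ 50 g/eq = 702.1 eq = 702.1 mol NaHSO₄.
Mass of NaHSO₄: 702.1 × 120.1 = 84,330 g.

84.3 kg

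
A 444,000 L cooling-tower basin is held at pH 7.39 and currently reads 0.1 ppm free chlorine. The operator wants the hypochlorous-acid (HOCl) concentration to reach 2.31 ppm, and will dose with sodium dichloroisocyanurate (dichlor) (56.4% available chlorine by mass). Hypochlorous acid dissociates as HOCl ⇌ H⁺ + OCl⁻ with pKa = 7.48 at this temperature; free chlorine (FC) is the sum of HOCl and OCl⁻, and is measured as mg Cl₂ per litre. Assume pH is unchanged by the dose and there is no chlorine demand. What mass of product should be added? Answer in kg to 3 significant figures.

3.22 kg

[OCl⁻]/[HOCl] = 10^(pH − pKa) = 10^(7.39 − 7.48) = 0.8128; fraction as HOCl = 1/(1 + 0.8128) = 0.5516.
Free chlorine required for 2.31 ppm HOCl: 2.31 / 0.5516 = 4.188 ppm.
FC to add: 4.188 − 0.1 = 4.088 mg/L as Cl₂.
Cl₂ equivalent: 4.088 mg/L × 444,000 L = 1815 g.
Product at 56.4% available Cl: 1815 / 0.564 = 3218 g.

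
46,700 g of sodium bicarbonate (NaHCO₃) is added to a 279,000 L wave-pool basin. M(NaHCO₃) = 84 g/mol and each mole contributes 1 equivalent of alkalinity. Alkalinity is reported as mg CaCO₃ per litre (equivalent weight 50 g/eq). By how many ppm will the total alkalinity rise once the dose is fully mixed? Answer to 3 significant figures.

99.6 ppm

Moles of NaHCO₃: 46,700 g ÷ 84 g/mol = 556 mol → 556 eq of alkalinity.
As CaCO₃: 556 eq × 50 g/eq = 27,800 g.
Rise: 27,800 g / 279,000 L × 1000 = 99.63 mg/L.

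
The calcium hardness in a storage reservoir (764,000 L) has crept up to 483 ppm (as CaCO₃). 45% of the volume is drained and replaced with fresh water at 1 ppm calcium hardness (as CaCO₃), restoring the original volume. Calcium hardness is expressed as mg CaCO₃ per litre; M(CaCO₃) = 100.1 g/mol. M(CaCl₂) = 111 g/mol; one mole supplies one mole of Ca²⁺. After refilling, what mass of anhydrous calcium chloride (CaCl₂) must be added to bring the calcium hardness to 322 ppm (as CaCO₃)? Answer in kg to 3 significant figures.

After draining 45% and refilling: 483 × 0.55 + 1 × 0.45 = 266.1 ppm.
Deficit to target: 322 − 266.1 = 55.9 mg/L.
As CaCO₃: 55.9 mg/L × 764,000 L = 42,710 g; ÷ 100.1 = 426.6 mol Ca²⁺.
Mass: 426.6 × 111 = 47,360 g.

47.4 kg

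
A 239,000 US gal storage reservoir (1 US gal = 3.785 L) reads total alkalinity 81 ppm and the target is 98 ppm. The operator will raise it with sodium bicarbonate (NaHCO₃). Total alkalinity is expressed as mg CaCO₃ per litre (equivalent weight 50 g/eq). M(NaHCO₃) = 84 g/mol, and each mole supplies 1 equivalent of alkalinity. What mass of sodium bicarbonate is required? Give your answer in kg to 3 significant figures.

25.8 kg

Volume: 239,000 US gal × 3.785 L/gal = 904,615 L.
Alkalinity to add: (98 − 81) = 17 mg/L as CaCO₃ × 904,615 L = 15,380 g as CaCO₃.
Equivalents: 15,380 g ÷ 50 g/eq = 307.6 eq.
NaHCO₃ supplies 1 eq per mole → 307.6 mol.
Mass: 307.6 mol × 84 g/mol = 25,840 g.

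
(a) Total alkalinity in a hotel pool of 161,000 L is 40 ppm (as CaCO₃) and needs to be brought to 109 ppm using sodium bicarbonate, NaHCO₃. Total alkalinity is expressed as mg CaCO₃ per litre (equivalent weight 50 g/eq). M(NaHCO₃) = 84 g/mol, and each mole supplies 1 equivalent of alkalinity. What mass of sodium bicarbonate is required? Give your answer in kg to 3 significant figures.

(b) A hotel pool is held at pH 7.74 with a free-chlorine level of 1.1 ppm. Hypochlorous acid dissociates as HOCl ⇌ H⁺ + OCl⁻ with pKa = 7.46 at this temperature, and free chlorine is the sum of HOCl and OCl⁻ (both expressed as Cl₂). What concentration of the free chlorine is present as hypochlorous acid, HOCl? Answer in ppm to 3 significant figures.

(a) 18.7 kg; (b) 0.379 ppm

(a) Alkalinity to add: (109 − 40) = 69 mg/L as CaCO₃ × 161,000 L = 11,110 g as CaCO₃.
(a) Equivalents: 11,110 g ÷ 50 g/eq = 222.2 eq.
(a) NaHCO₃ supplies 1 eq per mole → 222.2 mol.
(a) Mass: 222.2 mol × 84 g/mol = 18,660 g.

(b) [OCl⁻]/[HOCl] = 10^(pH − pKa) = 10^(7.74 − 7.46) = 10^0.28 = 1.905.
(b) Fraction as HOCl = 1 / (1 + 1.905) = 0.3442.
(b) HOCl = 0.3442 × 1.1 ppm = 0.3786 ppm.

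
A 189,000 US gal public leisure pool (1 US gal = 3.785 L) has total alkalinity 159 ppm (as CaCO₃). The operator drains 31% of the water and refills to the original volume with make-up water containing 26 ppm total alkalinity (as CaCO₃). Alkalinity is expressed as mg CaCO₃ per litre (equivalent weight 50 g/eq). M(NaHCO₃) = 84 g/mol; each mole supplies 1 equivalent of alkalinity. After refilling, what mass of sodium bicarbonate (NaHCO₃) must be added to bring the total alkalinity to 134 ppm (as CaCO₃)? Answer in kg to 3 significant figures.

Volume: 189,000 US gal × 3.785 L/gal = 715,365 L.
After draining 31% and refilling: 159 × 0.69 + 26 × 0.31 = 117.77 ppm.
Deficit to target: 134 − 117.77 = 16.23 mg/L.
As CaCO₃: 16.23 mg/L × 715,365 L = 11,610 g; ÷ 50 g/eq ÷ 1 = 232.2 mol NaHCO₃.
Mass: 232.2 × 84 = 19,510 g.

19.5 kg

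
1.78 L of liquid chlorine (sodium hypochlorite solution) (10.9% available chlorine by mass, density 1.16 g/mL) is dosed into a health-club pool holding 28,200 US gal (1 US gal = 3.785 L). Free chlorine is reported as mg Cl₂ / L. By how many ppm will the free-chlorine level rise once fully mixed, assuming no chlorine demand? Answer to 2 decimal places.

Volume: 28,200 US gal × 3.785 L/gal = 106,737 L.
Mass of solution: 1.78 L × 1000 mL/L × 1.16 g/mL = 2065 g.
Available chlorine delivered: 2065 g × 0.109 = 225.1 g as Cl₂.
Concentration rise: 225.1 g / 106,737 L = 2.109 mg/L = 2.11 ppm.

2.11 ppm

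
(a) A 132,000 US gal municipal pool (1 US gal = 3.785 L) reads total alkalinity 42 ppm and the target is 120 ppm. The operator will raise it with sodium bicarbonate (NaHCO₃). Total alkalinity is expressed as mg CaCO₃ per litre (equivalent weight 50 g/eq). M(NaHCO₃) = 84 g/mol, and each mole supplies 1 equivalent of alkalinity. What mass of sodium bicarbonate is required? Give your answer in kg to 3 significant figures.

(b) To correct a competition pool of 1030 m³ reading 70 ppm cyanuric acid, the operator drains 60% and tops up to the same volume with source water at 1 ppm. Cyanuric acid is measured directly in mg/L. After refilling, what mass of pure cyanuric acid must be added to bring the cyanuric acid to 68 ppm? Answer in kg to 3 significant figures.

(a) Volume: 132,000 US gal × 3.785 L/gal = 499,620 L.
(a) Alkalinity to add: (120 − 42) = 78 mg/L as CaCO₃ × 499,620 L = 38,970 g as CaCO₃.
(a) Equivalents: 38,970 g ÷ 50 g/eq = 779.4 eq.
(a) NaHCO₃ supplies 1 eq per mole → 779.4 mol.
(a) Mass: 779.4 mol × 84 g/mol = 65,470 g.

(b) Volume: 1030 m³ = 1,030,000 L.
(b) After draining 60% and refilling: 70 × 0.40 + 1 × 0.60 = 28.6 ppm.
(b) Deficit to target: 68 − 28.6 = 39.4 mg/L.
(b) Mass: 39.4 mg/L × 1,030,000 L = 40,580 g cyanuric acid.

(a) 65.5 kg; (b) 40.6 kg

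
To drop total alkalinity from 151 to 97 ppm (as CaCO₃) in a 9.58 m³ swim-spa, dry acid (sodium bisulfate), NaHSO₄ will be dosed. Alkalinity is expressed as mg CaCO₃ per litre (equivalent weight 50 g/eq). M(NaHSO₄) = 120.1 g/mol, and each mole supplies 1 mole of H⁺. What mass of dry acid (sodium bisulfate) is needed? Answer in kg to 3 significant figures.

1.24 kg

Volume: 9.58 m³ = 9,580 L.
Alkalinity to neutralize: (151 − 97) = 54 mg/L as CaCO₃ × 9,580 L = 517.3 g as CaCO₃.
Equivalents of H⁺ required: 517.3 ÷ 50 g/eq = 10.35 eq = 10.35 mol NaHSO₄.
Mass of NaHSO₄: 10.35 × 120.1 = 1243 g.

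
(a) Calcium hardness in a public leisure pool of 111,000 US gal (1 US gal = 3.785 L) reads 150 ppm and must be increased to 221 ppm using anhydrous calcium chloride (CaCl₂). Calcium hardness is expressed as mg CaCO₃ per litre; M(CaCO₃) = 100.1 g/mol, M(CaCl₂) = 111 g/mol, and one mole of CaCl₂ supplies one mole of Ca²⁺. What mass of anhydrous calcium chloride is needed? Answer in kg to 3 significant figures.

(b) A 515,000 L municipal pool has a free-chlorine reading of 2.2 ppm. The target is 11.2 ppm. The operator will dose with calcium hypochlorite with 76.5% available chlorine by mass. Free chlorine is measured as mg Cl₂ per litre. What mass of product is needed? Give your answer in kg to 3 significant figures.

(a) 33.1 kg; (b) 6.06 kg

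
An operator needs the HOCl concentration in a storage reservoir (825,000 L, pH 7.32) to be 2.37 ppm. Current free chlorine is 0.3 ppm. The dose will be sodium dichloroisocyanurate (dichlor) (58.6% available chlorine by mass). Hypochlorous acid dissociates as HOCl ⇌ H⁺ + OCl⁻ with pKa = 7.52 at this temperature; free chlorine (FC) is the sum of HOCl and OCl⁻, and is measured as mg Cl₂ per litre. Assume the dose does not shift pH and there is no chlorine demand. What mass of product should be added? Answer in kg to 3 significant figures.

5.02 kg

[OCl⁻]/[HOCl] = 10^(pH − pKa) = 10^(7.32 − 7.52) = 0.631; fraction as HOCl = 1/(1 + 0.631) = 0.6131.
Free chlorine required for 2.37 ppm HOCl: 2.37 / 0.6131 = 3.865 ppm.
FC to add: 3.865 − 0.3 = 3.565 mg/L as Cl₂.
Cl₂ equivalent: 3.565 mg/L × 825,000 L = 2941 g.
Product at 58.6% available Cl: 2941 / 0.586 = 5020 g.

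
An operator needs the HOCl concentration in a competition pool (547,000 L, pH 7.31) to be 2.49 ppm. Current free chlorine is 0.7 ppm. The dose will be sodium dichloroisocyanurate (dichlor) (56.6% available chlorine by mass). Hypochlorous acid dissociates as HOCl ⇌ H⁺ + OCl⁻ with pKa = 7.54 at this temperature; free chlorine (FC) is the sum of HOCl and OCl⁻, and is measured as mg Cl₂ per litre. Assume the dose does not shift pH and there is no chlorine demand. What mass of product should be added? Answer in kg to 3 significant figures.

3.15 kg

[OCl⁻]/[HOCl] = 10^(pH − pKa) = 10^(7.31 − 7.54) = 0.5888; fraction as HOCl = 1/(1 + 0.5888) = 0.6294.
Free chlorine required for 2.49 ppm HOCl: 2.49 / 0.6294 = 3.956 ppm.
FC to add: 3.956 − 0.7 = 3.256 mg/L as Cl₂.
Cl₂ equivalent: 3.256 mg/L × 547,000 L = 1781 g.
Product at 56.6% available Cl: 1781 / 0.566 = 3147 g.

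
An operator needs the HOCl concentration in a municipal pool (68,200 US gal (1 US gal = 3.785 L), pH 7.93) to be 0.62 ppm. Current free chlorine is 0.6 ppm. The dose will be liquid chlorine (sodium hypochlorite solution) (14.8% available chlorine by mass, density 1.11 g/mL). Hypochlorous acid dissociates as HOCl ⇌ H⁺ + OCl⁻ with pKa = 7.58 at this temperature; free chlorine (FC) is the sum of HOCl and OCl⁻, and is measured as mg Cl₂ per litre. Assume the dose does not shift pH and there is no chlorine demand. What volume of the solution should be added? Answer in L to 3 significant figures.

2.21 L

Volume: 68,200 US gal × 3.785 L/gal = 258,137 L.
[OCl⁻]/[HOCl] = 10^(pH − pKa) = 10^(7.93 − 7.58) = 2.239; fraction as HOCl = 1/(1 + 2.239) = 0.3088.
Free chlorine required for 0.62 ppm HOCl: 0.62 / 0.3088 = 2.008 ppm.
FC to add: 2.008 − 0.6 = 1.408 mg/L as Cl₂.
Cl₂ equivalent: 1.408 mg/L × 258,137 L = 363.5 g.
Product at 14.8% available Cl: 363.5 / 0.148 = 2456 g.
Volume: 2456 g ÷ 1.11 g/mL = 2212 mL.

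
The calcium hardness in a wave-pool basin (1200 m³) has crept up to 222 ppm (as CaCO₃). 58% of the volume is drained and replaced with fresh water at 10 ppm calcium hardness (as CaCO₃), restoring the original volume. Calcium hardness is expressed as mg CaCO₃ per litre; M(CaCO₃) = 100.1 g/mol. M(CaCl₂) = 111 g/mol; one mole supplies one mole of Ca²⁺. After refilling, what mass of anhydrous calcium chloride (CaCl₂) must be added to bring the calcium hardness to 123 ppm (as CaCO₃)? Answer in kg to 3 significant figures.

Volume: 1200 m³ = 1,200,000 L.
After draining 58% and refilling: 222 × 0.42 + 10 × 0.58 = 99.04 ppm.
Deficit to target: 123 − 99.04 = 23.96 mg/L.
As CaCO₃: 23.96 mg/L × 1,200,000 L = 28,750 g; ÷ 100.1 = 287.2 mol Ca²⁺.
Mass: 287.2 × 111 = 31,880 g.

31.9 kg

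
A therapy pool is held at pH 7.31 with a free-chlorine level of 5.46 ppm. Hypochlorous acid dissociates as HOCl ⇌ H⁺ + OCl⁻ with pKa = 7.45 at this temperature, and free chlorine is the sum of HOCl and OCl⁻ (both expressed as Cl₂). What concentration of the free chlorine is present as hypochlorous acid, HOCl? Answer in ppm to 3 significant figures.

[OCl⁻]/[HOCl] = 10^(pH − pKa) = 10^(7.31 − 7.45) = 10^-0.14 = 0.7244.
Fraction as HOCl = 1 / (1 + 0.7244) = 0.5799.
HOCl = 0.5799 × 5.46 ppm = 3.166 ppm.

3.17 ppm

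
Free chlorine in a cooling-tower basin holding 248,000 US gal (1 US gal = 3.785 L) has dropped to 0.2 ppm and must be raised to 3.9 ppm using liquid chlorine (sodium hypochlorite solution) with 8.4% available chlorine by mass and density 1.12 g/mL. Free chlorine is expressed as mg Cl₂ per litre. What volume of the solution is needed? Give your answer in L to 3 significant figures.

36.9 L

Volume: 248,000 US gal × 3.785 L/gal = 938,680 L.
Chlorine deficit: 3.9 − 0.2 = 3.7 ppm = 3.7 mg/L as Cl₂.
Cl₂ equivalent needed: 3.7 mg/L × 938,680 L = 3,473,000 mg = 3473 g.
Product at 8.4% available chlorine: 3473 / 0.084 = 41,350 g.
Volume at density 1.12 g/mL: 41,350 g ÷ 1.12 g/mL = 36,920 mL.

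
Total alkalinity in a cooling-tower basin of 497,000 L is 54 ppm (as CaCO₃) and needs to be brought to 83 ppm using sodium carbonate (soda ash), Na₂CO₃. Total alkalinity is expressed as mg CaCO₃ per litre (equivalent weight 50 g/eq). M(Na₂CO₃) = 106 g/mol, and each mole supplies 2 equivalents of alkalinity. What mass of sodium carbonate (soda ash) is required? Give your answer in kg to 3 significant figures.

15.3 kg

Alkalinity to add: (83 − 54) = 29 mg/L as CaCO₃ × 497,000 L = 14,410 g as CaCO₃.
Equivalents: 14,410 g ÷ 50 g/eq = 288.3 eq.
Each mole of Na₂CO₃ supplies 2 eq, so 288.3 / 2 = 144.1 mol.
Mass: 144.1 mol × 106 g/mol = 15,280 g.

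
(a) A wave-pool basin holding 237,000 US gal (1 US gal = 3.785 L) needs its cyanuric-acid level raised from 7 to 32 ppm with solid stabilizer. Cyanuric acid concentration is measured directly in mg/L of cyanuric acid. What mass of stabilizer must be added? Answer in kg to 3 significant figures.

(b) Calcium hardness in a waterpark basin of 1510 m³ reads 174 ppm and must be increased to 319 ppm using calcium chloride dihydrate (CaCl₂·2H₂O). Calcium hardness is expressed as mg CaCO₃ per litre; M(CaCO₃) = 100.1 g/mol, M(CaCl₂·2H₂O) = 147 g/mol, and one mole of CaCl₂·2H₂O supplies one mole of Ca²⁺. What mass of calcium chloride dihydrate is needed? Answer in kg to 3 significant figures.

(a) 22.4 kg; (b) 322 kg

(a) Volume: 237,000 US gal × 3.785 L/gal = 897,045 L.
(a) CYA to add: (32 − 7) = 25 mg/L × 897,045 L = 22,430 g cyanuric acid.

(b) Volume: 1510 m³ = 1,510,000 L.
(b) Hardness to add: (319 − 174) = 145 mg/L as CaCO₃ × 1,510,000 L = 219,000 g as CaCO₃.
(b) Moles of Ca²⁺ (1 mol Ca²⁺ ≡ 1 mol CaCO₃): 219,000 / 100.1 g/mol = 2187 mol.
(b) Mass of CaCl₂·2H₂O: 2187 × 147 = 321,500 g.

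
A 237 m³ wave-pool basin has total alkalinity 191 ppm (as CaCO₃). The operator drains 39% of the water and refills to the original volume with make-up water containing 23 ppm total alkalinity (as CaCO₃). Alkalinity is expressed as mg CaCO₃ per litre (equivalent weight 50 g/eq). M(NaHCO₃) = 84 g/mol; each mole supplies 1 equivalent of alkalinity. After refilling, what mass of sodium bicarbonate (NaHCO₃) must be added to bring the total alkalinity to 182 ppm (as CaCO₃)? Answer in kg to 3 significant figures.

Volume: 237 m³ = 237,000 L.
After draining 39% and refilling: 191 × 0.61 + 23 × 0.39 = 125.48 ppm.
Deficit to target: 182 − 125.48 = 56.52 mg/L.
As CaCO₃: 56.52 mg/L × 237,000 L = 13,400 g; ÷ 50 g/eq ÷ 1 = 267.9 mol NaHCO₃.
Mass: 267.9 × 84 = 22,500 g.

22.5 kg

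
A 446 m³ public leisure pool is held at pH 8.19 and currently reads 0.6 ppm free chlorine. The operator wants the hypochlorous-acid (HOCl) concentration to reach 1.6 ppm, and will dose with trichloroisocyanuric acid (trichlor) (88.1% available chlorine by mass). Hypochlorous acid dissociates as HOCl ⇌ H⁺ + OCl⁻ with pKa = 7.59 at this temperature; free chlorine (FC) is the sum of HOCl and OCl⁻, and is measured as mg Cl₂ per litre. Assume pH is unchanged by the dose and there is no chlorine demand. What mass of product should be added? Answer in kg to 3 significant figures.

3.73 kg

Volume: 446 m³ = 446,000 L.
[OCl⁻]/[HOCl] = 10^(pH − pKa) = 10^(8.19 − 7.59) = 3.981; fraction as HOCl = 1/(1 + 3.981) = 0.2008.
Free chlorine required for 1.6 ppm HOCl: 1.6 / 0.2008 = 7.97 ppm.
FC to add: 7.97 − 0.6 = 7.37 mg/L as Cl₂.
Cl₂ equivalent: 7.37 mg/L × 446,000 L = 3287 g.
Product at 88.1% available Cl: 3287 / 0.881 = 3731 g.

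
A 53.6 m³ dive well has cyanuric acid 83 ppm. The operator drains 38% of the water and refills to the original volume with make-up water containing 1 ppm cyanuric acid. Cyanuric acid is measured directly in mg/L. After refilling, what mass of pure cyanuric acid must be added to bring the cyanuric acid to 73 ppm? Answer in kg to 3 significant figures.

1.13 kg

Volume: 53.6 m³ = 53,600 L.
After draining 38% and refilling: 83 × 0.62 + 1 × 0.38 = 51.84 ppm.
Deficit to target: 73 − 51.84 = 21.16 mg/L.
Mass: 21.16 mg/L × 53,600 L = 1134 g cyanuric acid.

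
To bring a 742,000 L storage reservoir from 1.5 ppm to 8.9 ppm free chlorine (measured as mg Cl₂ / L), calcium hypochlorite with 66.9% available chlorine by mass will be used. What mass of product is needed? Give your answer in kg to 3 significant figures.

8.21 kg

Chlorine deficit: 8.9 − 1.5 = 7.4 ppm = 7.4 mg/L as Cl₂.
Cl₂ equivalent needed: 7.4 mg/L × 742,000 L = 5,491,000 mg = 5491 g.
Product at 66.9% available chlorine: 5491 / 0.669 = 8207 g.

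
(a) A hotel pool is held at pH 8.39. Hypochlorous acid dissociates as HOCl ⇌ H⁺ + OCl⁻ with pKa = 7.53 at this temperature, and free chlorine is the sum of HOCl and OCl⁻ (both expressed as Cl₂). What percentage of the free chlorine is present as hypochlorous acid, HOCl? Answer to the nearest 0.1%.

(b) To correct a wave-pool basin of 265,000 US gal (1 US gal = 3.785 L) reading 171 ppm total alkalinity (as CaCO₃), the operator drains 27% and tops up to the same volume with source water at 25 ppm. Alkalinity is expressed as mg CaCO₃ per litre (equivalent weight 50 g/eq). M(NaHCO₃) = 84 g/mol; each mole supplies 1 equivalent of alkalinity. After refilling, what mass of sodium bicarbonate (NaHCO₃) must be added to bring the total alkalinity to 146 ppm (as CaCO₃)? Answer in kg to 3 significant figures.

(a) [OCl⁻]/[HOCl] = 10^(pH − pKa) = 10^(8.39 − 7.53) = 10^0.86 = 7.244.
(a) Fraction as HOCl = 1 / (1 + 7.244) = 0.1213.

(b) Volume: 265,000 US gal × 3.785 L/gal = 1,003,025 L.
(b) After draining 27% and refilling: 171 × 0.73 + 25 × 0.27 = 131.58 ppm.
(b) Deficit to target: 146 − 131.58 = 14.42 mg/L.
(b) As CaCO₃: 14.42 mg/L × 1,003,025 L = 14,460 g; ÷ 50 g/eq ÷ 1 = 289.3 mol NaHCO₃.
(b) Mass: 289.3 × 84 = 24,300 g.

(a) 12.1%; (b) 24.3 kg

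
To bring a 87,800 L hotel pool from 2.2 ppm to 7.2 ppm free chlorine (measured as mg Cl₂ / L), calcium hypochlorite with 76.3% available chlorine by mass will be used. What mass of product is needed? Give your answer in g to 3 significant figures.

Chlorine deficit: 7.2 − 2.2 = 5 ppm = 5 mg/L as Cl₂.
Cl₂ equivalent needed: 5 mg/L × 87,800 L = 439,000 mg = 439 g.
Product at 76.3% available chlorine: 439 / 0.763 = 575.4 g.

575 g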